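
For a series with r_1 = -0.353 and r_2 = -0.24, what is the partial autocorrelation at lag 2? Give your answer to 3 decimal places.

-0.417

φ_{22} = (r_2 − r_1²) / (1 − r_1²)
r_1² = (-0.353)² = 0.124609
Numerator = -0.24 − 0.1246 = -0.3646; denominator = 1 − 0.1246 = 0.8754
φ_{22} = -0.3646 / 0.8754 = -0.417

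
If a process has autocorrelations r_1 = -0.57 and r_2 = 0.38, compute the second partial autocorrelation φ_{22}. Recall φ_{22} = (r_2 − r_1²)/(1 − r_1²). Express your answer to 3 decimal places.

φ_{22} = (r_2 − r_1²) / (1 − r_1²)
r_1² = (-0.57)² = 0.3249
Numerator = 0.38 − 0.3249 = 0.0551; denominator = 1 − 0.3249 = 0.6751
φ_{22} = 0.0551 / 0.6751 = 0.082

0.082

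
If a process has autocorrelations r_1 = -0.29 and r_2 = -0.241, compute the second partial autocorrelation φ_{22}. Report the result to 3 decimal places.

φ_{22} = (r_2 − r_1²) / (1 − r_1²)
r_1² = (-0.29)² = 0.0841
Numerator = -0.241 − 0.0841 = -0.3251; denominator = 1 − 0.0841 = 0.9159
φ_{22} = -0.3251 / 0.9159 = -0.355

-0.355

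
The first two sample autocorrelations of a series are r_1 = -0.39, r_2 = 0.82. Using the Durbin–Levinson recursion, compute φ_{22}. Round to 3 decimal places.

0.788

φ_{22} = (r_2 − r_1²) / (1 − r_1²)
r_1² = (-0.39)² = 0.1521
Numerator = 0.82 − 0.1521 = 0.6679; denominator = 1 − 0.1521 = 0.8479
φ_{22} = 0.6679 / 0.8479 = 0.788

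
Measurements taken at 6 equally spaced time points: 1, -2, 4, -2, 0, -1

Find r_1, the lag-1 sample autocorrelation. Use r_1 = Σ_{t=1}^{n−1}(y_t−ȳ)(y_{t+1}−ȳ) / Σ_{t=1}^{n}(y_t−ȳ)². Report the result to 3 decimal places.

-0.692

Mean ȳ = (1 − 2 + 4 − 2 + 0 − 1)/6 = 0.0000
Numerator Σ_{t=1}^{5}(y_t−ȳ)(y_{t+1}−ȳ) = -18.0000
Denominator Σ(y_t−ȳ)² = 26.0000
r_1 = -18.0000 / 26.0000 = -0.692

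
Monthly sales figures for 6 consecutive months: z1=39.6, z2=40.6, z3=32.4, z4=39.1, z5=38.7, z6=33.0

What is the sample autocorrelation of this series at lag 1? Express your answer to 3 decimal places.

-0.326

Mean z̄ = (39.6 + 40.6 + 32.4 + 39.1 + 38.7 + 33.0)/6 = 37.2333
Deviations from mean: 2.3667, 3.3667, -4.8333, 1.8667, 1.4667, -4.2333
Σ(z_t−z̄)(z_{t+1}−z̄) = (7.9678) + (-16.2722) + (-9.0222) + (2.7378) + (-6.2089) = -20.7978
Denominator Σ(z_t−z̄)² = 63.8533
r_1 = -20.7978 / 63.8533 = -0.326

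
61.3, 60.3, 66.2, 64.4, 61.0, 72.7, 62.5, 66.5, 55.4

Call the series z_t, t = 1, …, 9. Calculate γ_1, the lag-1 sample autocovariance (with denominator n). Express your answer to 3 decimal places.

Mean z̄ = (61.3 + 60.3 + 66.2 + 64.4 + 61.0 + 72.7 + 62.5 + 66.5 + 55.4)/9 = 63.3667
Σ_{t=1}^{8}(z_t−z̄)(z_{t+1}−z̄) = -59.7244
γ_1 = -59.7244 / 9 = -6.636

-6.636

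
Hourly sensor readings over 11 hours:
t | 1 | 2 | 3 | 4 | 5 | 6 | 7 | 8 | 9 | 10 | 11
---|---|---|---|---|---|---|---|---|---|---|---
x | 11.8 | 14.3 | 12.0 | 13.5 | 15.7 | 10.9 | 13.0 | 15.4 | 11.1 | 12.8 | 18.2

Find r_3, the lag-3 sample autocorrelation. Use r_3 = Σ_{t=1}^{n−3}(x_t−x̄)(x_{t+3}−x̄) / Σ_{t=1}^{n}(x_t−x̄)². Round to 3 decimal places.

0.511

Mean x̄ = (11.8 + 14.3 + 12.0 + 13.5 + 15.7 + 10.9 + 13.0 + 15.4 + 11.1 + 12.8 + 18.2)/11 = 13.5182
Numerator Σ_{t=1}^{8}(x_t−x̄)(x_{t+3}−x̄) = 25.3408
Denominator Σ(x_t−x̄)² = 49.5764
r_3 = 25.3408 / 49.5764 = 0.511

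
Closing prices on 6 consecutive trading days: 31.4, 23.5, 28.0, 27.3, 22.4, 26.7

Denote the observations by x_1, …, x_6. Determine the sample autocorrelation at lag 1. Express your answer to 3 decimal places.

-0.415

Mean x̄ = (31.4 + 23.5 + 28.0 + 27.3 + 22.4 + 26.7)/6 = 26.5500
Deviations from mean: 4.8500, -3.0500, 1.4500, 0.7500, -4.1500, 0.1500
Numerator Σ_{t=1}^{5}(x_t−x̄)(x_{t+1}−x̄) = -21.8625
Denominator Σ(x_t−x̄)² = 52.7350
r_1 = -21.8625 / 52.7350 = -0.415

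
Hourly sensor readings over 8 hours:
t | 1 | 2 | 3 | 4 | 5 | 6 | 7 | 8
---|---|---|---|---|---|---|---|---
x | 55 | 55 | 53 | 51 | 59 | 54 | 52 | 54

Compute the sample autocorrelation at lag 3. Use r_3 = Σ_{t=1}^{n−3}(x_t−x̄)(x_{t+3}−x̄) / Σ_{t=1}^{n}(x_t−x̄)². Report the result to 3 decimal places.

Mean x̄ = (55 + 55 + 53 + 51 + 59 + 54 + 52 + 54)/8 = 54.1250
Deviations from mean: 0.8750, 0.8750, -1.1250, -3.1250, 4.8750, -0.1250, -2.1250, -0.1250
Numerator Σ_{t=1}^{5}(x_t−x̄)(x_{t+3}−x̄) = 7.7031
Denominator Σ(x_t−x̄)² = 40.8750
r_3 = 7.7031 / 40.8750 = 0.188

0.188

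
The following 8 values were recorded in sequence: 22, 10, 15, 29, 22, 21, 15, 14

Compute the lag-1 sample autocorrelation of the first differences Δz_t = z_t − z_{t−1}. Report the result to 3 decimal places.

-0.146

First differences Δz: -12, 5, 14, -7, -1, -6, -1
Mean of differences = -1.1429
Numerator Σ(Δz_t−Δz̄)(Δz_{t+1}−Δz̄) = -64.5918
Denominator Σ(Δz_t−Δz̄)² = 442.8571
r_1(Δz) = -64.5918 / 442.8571 = -0.146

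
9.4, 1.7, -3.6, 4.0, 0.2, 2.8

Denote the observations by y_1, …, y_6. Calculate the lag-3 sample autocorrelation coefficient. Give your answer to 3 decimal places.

Mean ȳ = (9.4 + 1.7 − 3.6 + 4.0 + 0.2 + 2.8)/6 = 2.4167
Σ(y_t−ȳ)(y_{t+3}−ȳ) = (11.0569) + (1.5886) + (-2.3064) = 10.3392
Denominator Σ(y_t−ȳ)² = 93.0483
r_3 = 10.3392 / 93.0483 = 0.111

0.111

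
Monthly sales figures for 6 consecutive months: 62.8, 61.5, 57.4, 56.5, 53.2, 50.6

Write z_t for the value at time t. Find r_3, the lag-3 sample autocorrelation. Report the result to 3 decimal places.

Mean z̄ = (62.8 + 61.5 + 57.4 + 56.5 + 53.2 + 50.6)/6 = 57.0000
Numerator Σ_{t=1}^{3}(z_t−z̄)(z_{t+3}−z̄) = -22.5600
Denominator Σ(z_t−z̄)² = 109.7000
r_3 = -22.5600 / 109.7000 = -0.206

-0.206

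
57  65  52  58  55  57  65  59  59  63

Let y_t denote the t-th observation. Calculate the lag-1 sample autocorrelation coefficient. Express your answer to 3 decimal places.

-0.290

Mean ȳ = (57 + 65 + 52 + 58 + 55 + 57 + 65 + 59 + 59 + 63)/10 = 59.0000
Numerator Σ_{t=1}^{9}(y_t−ȳ)(y_{t+1}−ȳ) = -47.0000
Denominator Σ(y_t−ȳ)² = 162.0000
r_1 = -47.0000 / 162.0000 = -0.290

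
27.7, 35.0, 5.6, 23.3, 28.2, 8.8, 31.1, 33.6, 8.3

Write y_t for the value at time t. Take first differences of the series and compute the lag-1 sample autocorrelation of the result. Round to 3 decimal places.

First differences Δy: 7.3, -29.4, 17.7, 4.9, -19.4, 22.3, 2.5, -25.3
Mean of differences = -2.4250
Numerator Σ(Δy_t−Δȳ)(Δy_{t+1}−Δȳ) = -1192.7256
Denominator Σ(Δy_t−Δȳ)² = 2727.8950
r_1(Δy) = -1192.7256 / 2727.8950 = -0.437

-0.437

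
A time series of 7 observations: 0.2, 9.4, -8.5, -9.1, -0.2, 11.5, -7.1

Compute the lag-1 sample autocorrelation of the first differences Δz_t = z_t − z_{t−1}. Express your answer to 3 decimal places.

-0.283

First differences Δz: 9.2, -17.9, -0.6, 8.9, 11.7, -18.6
Mean of differences = -1.2167
Numerator Σ(Δz_t−Δz̄)(Δz_{t+1}−Δz̄) = -271.6953
Denominator Σ(Δz_t−Δz̄)² = 958.5883
r_1(Δz) = -271.6953 / 958.5883 = -0.283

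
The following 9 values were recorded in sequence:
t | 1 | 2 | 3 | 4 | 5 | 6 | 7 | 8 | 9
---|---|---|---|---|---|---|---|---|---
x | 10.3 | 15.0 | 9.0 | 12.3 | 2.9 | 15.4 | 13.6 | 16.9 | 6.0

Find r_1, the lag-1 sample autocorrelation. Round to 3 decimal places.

-0.373

Mean x̄ = (10.3 + 15.0 + 9.0 + 12.3 + 2.9 + 15.4 + 13.6 + 16.9 + 6.0)/9 = 11.2667
Numerator Σ_{t=1}^{8}(x_t−x̄)(x_{t+1}−x̄) = -64.5211
Denominator Σ(x_t−x̄)² = 173.0800
r_1 = -64.5211 / 173.0800 = -0.373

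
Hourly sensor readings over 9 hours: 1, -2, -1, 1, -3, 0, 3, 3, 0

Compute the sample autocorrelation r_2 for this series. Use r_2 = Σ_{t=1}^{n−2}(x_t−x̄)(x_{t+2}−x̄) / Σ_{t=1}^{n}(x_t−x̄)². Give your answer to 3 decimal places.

-0.271

Mean x̄ = (1 − 2 − 1 + 1 − 3 + 0 + 3 + 3 + 0)/9 = 0.2222
Σ(x_t−x̄)(x_{t+2}−x̄) = (-0.9506) + (-1.7284) + (3.9383) + (-0.1728) + (-8.9506) + (-0.6173) + (-0.6173) = -9.0988
Denominator Σ(x_t−x̄)² = 33.5556
r_2 = -9.0988 / 33.5556 = -0.271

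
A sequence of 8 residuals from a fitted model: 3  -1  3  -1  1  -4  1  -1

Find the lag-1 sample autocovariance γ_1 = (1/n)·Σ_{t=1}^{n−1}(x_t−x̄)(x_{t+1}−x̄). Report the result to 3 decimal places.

-2.361

Mean x̄ = (3 − 1 + 3 − 1 + 1 − 4 + 1 − 1)/8 = 0.1250
Σ_{t=1}^{7}(x_t−x̄)(x_{t+1}−x̄) = -18.8906
γ_1 = -18.8906 / 8 = -2.361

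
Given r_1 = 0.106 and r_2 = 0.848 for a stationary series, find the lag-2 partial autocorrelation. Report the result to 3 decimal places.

φ_{22} = (r_2 − r_1²) / (1 − r_1²)
r_1² = (0.106)² = 0.011236
Numerator = 0.848 − 0.0112 = 0.8368; denominator = 1 − 0.0112 = 0.9888
φ_{22} = 0.8368 / 0.9888 = 0.846

0.846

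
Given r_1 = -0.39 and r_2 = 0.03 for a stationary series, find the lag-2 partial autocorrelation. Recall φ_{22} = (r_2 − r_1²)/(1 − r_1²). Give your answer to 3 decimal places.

φ_{22} = (r_2 − r_1²) / (1 − r_1²)
r_1² = (-0.39)² = 0.1521
Numerator = 0.03 − 0.1521 = -0.1221; denominator = 1 − 0.1521 = 0.8479
φ_{22} = -0.1221 / 0.8479 = -0.144

-0.144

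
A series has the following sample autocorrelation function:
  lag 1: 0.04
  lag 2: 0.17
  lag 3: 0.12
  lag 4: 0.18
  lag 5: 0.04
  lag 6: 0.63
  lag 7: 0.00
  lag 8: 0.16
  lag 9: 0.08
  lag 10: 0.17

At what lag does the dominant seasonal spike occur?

6

The largest autocorrelation is r_6 = 0.63; the remaining lags stay at or below 0.18.
The dominant spike at lag 6 indicates a seasonal period of 6.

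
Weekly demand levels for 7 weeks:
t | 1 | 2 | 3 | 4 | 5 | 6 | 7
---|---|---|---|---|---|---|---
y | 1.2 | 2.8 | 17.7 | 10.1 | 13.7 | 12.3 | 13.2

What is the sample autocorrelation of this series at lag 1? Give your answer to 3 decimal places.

0.110

Mean ȳ = (1.2 + 2.8 + 17.7 + 10.1 + 13.7 + 12.3 + 13.2)/7 = 10.1429
Σ(y_t−ȳ)(y_{t+1}−ȳ) = (65.6661) + (-55.4910) + (-0.3239) + (-0.1524) + (7.6733) + (6.5947) = 23.9667
Denominator Σ(y_t−ȳ)² = 217.6571
r_1 = 23.9667 / 217.6571 = 0.110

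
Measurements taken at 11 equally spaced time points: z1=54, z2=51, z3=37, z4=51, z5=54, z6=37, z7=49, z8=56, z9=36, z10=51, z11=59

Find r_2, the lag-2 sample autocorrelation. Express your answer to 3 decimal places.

Mean z̄ = (54 + 51 + 37 + 51 + 54 + 37 + 49 + 56 + 36 + 51 + 59)/11 = 48.6364
Numerator Σ_{t=1}^{9}(z_t−z̄)(z_{t+2}−z̄) = -348.6281
Denominator Σ(z_t−z̄)² = 666.5455
r_2 = -348.6281 / 666.5455 = -0.523

-0.523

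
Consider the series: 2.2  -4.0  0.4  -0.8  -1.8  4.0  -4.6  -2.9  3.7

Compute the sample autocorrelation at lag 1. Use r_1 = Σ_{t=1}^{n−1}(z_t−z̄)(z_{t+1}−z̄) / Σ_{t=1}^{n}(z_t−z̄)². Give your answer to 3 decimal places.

Mean z̄ = (2.2 − 4.0 + 0.4 − 0.8 − 1.8 + 4.0 − 4.6 − 2.9 + 3.7)/9 = -0.4222
Numerator Σ_{t=1}^{8}(z_t−z̄)(z_{t+1}−z̄) = -36.5438
Denominator Σ(z_t−z̄)² = 82.5356
r_1 = -36.5438 / 82.5356 = -0.443

-0.443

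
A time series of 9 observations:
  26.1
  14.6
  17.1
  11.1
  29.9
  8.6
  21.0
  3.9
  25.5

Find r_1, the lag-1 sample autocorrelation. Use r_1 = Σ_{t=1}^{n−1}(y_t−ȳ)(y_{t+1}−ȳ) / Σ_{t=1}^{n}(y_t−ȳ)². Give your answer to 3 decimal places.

Mean ȳ = (26.1 + 14.6 + 17.1 + 11.1 + 29.9 + 8.6 + 21.0 + 3.9 + 25.5)/9 = 17.5333
Numerator Σ_{t=1}^{8}(y_t−ȳ)(y_{t+1}−ȳ) = -397.9478
Denominator Σ(y_t−ȳ)² = 617.6600
r_1 = -397.9478 / 617.6600 = -0.644

-0.644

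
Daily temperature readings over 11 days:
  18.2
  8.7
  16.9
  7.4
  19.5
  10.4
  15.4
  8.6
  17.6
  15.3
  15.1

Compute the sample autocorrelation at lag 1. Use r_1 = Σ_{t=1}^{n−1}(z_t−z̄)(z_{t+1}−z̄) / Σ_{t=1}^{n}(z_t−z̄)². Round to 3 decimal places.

Mean z̄ = (18.2 + 8.7 + 16.9 + 7.4 + 19.5 + 10.4 + 15.4 + 8.6 + 17.6 + 15.3 + 15.1)/11 = 13.9182
Numerator Σ_{t=1}^{10}(z_t−z̄)(z_{t+1}−z̄) = -139.3140
Denominator Σ(z_t−z̄)² = 187.8164
r_1 = -139.3140 / 187.8164 = -0.742

-0.742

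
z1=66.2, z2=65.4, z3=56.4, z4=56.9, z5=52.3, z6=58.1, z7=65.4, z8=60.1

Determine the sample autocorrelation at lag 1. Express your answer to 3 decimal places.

0.299

Mean z̄ = (66.2 + 65.4 + 56.4 + 56.9 + 52.3 + 58.1 + 65.4 + 60.1)/8 = 60.1000
Σ(z_t−z̄)(z_{t+1}−z̄) = (32.3300) + (-19.6100) + (11.8400) + (24.9600) + (15.6000) + (-10.6000) + (0.0000) = 54.5200
Denominator Σ(z_t−z̄)² = 182.1600
r_1 = 54.5200 / 182.1600 = 0.299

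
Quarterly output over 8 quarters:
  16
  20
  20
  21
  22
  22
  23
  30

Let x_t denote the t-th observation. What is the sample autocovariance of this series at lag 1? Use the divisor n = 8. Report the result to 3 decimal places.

3.117

Mean x̄ = (16 + 20 + 20 + 21 + 22 + 22 + 23 + 30)/8 = 21.7500
Deviations: -5.7500, -1.7500, -1.7500, -0.7500, 0.2500, 0.2500, 1.2500, 8.2500
Σ_{t=1}^{7}(x_t−x̄)(x_{t+1}−x̄) = 24.9375
γ_1 = 24.9375 / 8 = 3.117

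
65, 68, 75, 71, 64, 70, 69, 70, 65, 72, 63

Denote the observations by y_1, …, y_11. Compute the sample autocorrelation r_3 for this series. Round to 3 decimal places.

Mean ȳ = (65 + 68 + 75 + 71 + 64 + 70 + 69 + 70 + 65 + 72 + 63)/11 = 68.3636
Numerator Σ_{t=1}^{8}(y_t−ȳ)(y_{t+3}−ȳ) = -13.8512
Denominator Σ(y_t−ȳ)² = 140.5455
r_3 = -13.8512 / 140.5455 = -0.099

-0.099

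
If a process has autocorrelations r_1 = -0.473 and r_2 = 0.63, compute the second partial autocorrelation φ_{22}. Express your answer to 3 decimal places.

φ_{22} = (r_2 − r_1²) / (1 − r_1²)
r_1² = (-0.473)² = 0.223729
Numerator = 0.63 − 0.2237 = 0.4063; denominator = 1 − 0.2237 = 0.7763
φ_{22} = 0.4063 / 0.7763 = 0.523

0.523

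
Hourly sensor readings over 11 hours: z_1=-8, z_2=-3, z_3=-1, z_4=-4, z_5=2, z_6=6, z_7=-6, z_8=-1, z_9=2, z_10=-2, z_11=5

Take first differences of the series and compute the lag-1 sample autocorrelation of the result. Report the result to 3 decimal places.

-0.399

First differences Δz: 5, 2, -3, 6, 4, -12, 5, 3, -4, 7
Mean of differences = 1.3000
Numerator Σ(Δz_t−Δz̄)(Δz_{t+1}−Δz̄) = -125.9900
Denominator Σ(Δz_t−Δz̄)² = 316.1000
r_1(Δz) = -125.9900 / 316.1000 = -0.399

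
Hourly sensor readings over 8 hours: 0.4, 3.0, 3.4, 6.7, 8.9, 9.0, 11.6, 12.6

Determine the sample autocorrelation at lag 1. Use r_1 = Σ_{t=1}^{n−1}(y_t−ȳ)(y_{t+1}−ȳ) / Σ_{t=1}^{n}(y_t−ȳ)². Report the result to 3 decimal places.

0.604

Mean ȳ = (0.4 + 3.0 + 3.4 + 6.7 + 8.9 + 9.0 + 11.6 + 12.6)/8 = 6.9500
Σ(y_t−ȳ)(y_{t+1}−ȳ) = (25.8725) + (14.0225) + (0.8875) + (-0.4875) + (3.9975) + (9.5325) + (26.2725) = 80.0975
Denominator Σ(y_t−ȳ)² = 132.7200
r_1 = 80.0975 / 132.7200 = 0.604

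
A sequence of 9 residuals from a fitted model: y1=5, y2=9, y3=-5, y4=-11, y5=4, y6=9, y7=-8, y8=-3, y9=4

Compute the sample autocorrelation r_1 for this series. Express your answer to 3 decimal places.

-0.025

Mean ȳ = (5 + 9 − 5 − 11 + 4 + 9 − 8 − 3 + 4)/9 = 0.4444
Numerator Σ_{t=1}^{8}(y_t−ȳ)(y_{t+1}−ȳ) = -10.9753
Denominator Σ(y_t−ȳ)² = 436.2222
r_1 = -10.9753 / 436.2222 = -0.025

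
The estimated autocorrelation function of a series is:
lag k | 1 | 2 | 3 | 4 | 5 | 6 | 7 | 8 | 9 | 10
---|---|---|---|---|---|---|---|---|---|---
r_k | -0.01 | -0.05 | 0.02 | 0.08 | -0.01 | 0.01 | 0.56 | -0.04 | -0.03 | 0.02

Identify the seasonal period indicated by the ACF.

The largest autocorrelation is r_7 = 0.56; the remaining lags stay at or below 0.08.
The dominant spike at lag 7 indicates a seasonal period of 7.

7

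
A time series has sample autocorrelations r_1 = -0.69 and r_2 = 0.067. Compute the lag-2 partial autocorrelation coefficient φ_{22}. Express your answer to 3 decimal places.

-0.781

φ_{22} = (r_2 − r_1²) / (1 − r_1²)
r_1² = (-0.69)² = 0.4761
Numerator = 0.067 − 0.4761 = -0.4091; denominator = 1 − 0.4761 = 0.5239
φ_{22} = -0.4091 / 0.5239 = -0.781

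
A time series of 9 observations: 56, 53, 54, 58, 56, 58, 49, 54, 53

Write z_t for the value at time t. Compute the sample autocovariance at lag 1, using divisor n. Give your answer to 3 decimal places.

Mean z̄ = (56 + 53 + 54 + 58 + 56 + 58 + 49 + 54 + 53)/9 = 54.5556
Σ_{t=1}^{8}(z_t−z̄)(z_{t+1}−z̄) = -8.5309
γ_1 = -8.5309 / 9 = -0.948

-0.948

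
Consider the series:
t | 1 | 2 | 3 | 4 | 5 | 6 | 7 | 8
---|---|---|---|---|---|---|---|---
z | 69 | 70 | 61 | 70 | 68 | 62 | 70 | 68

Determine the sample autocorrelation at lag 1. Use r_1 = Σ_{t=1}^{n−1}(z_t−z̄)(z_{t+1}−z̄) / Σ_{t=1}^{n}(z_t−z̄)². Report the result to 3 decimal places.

-0.469

Mean z̄ = (69 + 70 + 61 + 70 + 68 + 62 + 70 + 68)/8 = 67.2500
Deviations from mean: 1.7500, 2.7500, -6.2500, 2.7500, 0.7500, -5.2500, 2.7500, 0.7500
Numerator Σ_{t=1}^{7}(z_t−z̄)(z_{t+1}−z̄) = -43.8125
Denominator Σ(z_t−z̄)² = 93.5000
r_1 = -43.8125 / 93.5000 = -0.469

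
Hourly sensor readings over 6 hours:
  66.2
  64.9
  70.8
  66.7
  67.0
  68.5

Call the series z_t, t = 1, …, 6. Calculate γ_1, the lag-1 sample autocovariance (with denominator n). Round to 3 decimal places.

Mean z̄ = (66.2 + 64.9 + 70.8 + 66.7 + 67.0 + 68.5)/6 = 67.3500
Deviations: -1.1500, -2.4500, 3.4500, -0.6500, -0.3500, 1.1500
Σ_{t=1}^{5}(z_t−z̄)(z_{t+1}−z̄) = -8.0525
γ_1 = -8.0525 / 6 = -1.342

-1.342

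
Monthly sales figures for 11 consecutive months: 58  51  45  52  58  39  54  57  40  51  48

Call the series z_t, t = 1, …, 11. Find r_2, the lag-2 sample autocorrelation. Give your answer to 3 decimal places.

Mean z̄ = (58 + 51 + 45 + 52 + 58 + 39 + 54 + 57 + 40 + 51 + 48)/11 = 50.2727
Numerator Σ_{t=1}^{9}(z_t−z̄)(z_{t+2}−z̄) = -156.7851
Denominator Σ(z_t−z̄)² = 448.1818
r_2 = -156.7851 / 448.1818 = -0.350

-0.350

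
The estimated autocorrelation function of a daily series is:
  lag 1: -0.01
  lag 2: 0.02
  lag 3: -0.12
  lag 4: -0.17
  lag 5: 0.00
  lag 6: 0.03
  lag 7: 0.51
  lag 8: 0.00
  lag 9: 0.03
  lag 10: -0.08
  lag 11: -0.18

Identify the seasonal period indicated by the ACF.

The largest autocorrelation is r_7 = 0.51; the remaining lags stay at or below 0.03.
The dominant spike at lag 7 indicates a seasonal period of 7.

7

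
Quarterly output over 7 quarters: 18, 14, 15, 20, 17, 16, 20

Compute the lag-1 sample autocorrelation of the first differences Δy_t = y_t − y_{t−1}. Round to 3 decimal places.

First differences Δy: -4, 1, 5, -3, -1, 4
Mean of differences = 0.3333
Numerator Σ(Δy_t−Δȳ)(Δy_{t+1}−Δȳ) = -15.7778
Denominator Σ(Δy_t−Δȳ)² = 67.3333
r_1(Δy) = -15.7778 / 67.3333 = -0.234

-0.234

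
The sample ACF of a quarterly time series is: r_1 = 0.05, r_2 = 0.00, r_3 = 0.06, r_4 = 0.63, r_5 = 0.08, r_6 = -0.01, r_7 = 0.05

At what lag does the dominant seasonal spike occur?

The largest autocorrelation is r_4 = 0.63; the remaining lags stay at or below 0.08.
The dominant spike at lag 4 indicates a seasonal period of 4.

4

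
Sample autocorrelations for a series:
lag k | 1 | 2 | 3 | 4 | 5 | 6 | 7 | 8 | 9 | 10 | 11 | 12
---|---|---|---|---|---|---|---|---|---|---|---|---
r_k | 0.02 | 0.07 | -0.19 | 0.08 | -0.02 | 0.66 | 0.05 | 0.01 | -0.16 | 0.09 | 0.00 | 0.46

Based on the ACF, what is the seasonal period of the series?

6

The largest autocorrelation is r_6 = 0.66, with a weaker echo at lag 12 (0.46); the remaining lags stay at or below 0.09.
The dominant spike at lag 6 indicates a seasonal period of 6.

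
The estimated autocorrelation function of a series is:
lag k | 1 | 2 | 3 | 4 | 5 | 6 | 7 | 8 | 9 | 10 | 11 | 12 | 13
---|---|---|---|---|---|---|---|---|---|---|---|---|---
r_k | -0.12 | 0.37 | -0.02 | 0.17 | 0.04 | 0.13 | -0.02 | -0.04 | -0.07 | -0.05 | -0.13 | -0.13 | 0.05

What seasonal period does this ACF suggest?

The largest autocorrelation is r_2 = 0.37, with a weaker echo at lag 4 (0.17); the remaining lags stay at or below 0.13.
The dominant spike at lag 2 indicates a seasonal period of 2.

2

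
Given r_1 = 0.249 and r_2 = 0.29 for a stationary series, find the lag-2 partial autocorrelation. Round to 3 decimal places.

0.243

φ_{22} = (r_2 − r_1²) / (1 − r_1²)
r_1² = (0.249)² = 0.062001
Numerator = 0.29 − 0.0620 = 0.2280; denominator = 1 − 0.0620 = 0.9380
φ_{22} = 0.2280 / 0.9380 = 0.243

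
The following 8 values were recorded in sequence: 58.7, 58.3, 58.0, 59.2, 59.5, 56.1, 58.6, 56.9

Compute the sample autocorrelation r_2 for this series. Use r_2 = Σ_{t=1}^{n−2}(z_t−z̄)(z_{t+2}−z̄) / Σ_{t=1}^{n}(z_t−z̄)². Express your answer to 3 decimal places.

0.096

Mean z̄ = (58.7 + 58.3 + 58.0 + 59.2 + 59.5 + 56.1 + 58.6 + 56.9)/8 = 58.1625
Deviations from mean: 0.5375, 0.1375, -0.1625, 1.0375, 1.3375, -2.0625, 0.4375, -1.2625
Σ(z_t−z̄)(z_{t+2}−z̄) = (-0.0873) + (0.1427) + (-0.2173) + (-2.1398) + (0.5852) + (2.6039) = 0.8872
Denominator Σ(z_t−z̄)² = 9.2388
r_2 = 0.8872 / 9.2388 = 0.096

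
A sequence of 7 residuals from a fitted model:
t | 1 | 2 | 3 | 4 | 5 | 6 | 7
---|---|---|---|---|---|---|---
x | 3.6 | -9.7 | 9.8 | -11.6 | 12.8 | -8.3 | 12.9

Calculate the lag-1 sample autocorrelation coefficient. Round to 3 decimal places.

-0.826

Mean x̄ = (3.6 − 9.7 + 9.8 − 11.6 + 12.8 − 8.3 + 12.9)/7 = 1.3571
Deviations from mean: 2.2429, -11.0571, 8.4429, -12.9571, 11.4429, -9.6571, 11.5429
Σ(x_t−x̄)(x_{t+1}−x̄) = (-24.7996) + (-93.3539) + (-109.3953) + (-148.2667) + (-110.5053) + (-111.4710) = -597.7918
Denominator Σ(x_t−x̄)² = 723.8971
r_1 = -597.7918 / 723.8971 = -0.826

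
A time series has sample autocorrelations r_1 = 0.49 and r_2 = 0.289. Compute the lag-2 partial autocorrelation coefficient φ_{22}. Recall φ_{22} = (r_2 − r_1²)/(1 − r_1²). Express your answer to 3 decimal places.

0.064

φ_{22} = (r_2 − r_1²) / (1 − r_1²)
r_1² = (0.49)² = 0.2401
Numerator = 0.289 − 0.2401 = 0.0489; denominator = 1 − 0.2401 = 0.7599
φ_{22} = 0.0489 / 0.7599 = 0.064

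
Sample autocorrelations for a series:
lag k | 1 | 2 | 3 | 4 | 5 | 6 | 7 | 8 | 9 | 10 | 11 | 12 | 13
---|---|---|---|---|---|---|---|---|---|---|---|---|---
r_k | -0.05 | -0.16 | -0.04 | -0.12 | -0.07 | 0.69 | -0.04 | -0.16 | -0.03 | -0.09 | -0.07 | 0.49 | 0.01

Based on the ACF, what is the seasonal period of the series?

The largest autocorrelation is r_6 = 0.69, with a weaker echo at lag 12 (0.49); the remaining lags stay at or below 0.01.
The dominant spike at lag 6 indicates a seasonal period of 6.

6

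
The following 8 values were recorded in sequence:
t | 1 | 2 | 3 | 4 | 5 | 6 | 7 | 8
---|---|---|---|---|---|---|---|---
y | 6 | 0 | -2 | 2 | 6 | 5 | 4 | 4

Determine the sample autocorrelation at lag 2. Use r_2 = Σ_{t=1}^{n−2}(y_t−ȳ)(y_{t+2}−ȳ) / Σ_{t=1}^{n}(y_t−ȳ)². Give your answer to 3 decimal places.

-0.406

Mean ȳ = (6 + 0 − 2 + 2 + 6 + 5 + 4 + 4)/8 = 3.1250
Numerator Σ_{t=1}^{6}(y_t−ȳ)(y_{t+2}−ȳ) = -23.9063
Denominator Σ(y_t−ȳ)² = 58.8750
r_2 = -23.9063 / 58.8750 = -0.406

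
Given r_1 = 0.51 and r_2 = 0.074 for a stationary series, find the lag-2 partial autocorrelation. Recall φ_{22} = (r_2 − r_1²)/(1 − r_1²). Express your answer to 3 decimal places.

-0.252

φ_{22} = (r_2 − r_1²) / (1 − r_1²)
r_1² = (0.51)² = 0.2601
Numerator = 0.074 − 0.2601 = -0.1861; denominator = 1 − 0.2601 = 0.7399
φ_{22} = -0.1861 / 0.7399 = -0.252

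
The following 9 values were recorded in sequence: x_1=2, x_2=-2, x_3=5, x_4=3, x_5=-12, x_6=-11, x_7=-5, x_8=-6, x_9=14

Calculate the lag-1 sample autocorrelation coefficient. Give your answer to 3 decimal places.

0.107

Mean x̄ = (2 − 2 + 5 + 3 − 12 − 11 − 5 − 6 + 14)/9 = -1.3333
Numerator Σ_{t=1}^{8}(x_t−x̄)(x_{t+1}−x̄) = 58.8889
Denominator Σ(x_t−x̄)² = 548.0000
r_1 = 58.8889 / 548.0000 = 0.107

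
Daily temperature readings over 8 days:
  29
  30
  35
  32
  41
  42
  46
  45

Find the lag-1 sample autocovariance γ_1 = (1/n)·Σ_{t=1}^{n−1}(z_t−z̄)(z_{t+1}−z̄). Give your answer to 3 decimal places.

24.344

Mean z̄ = (29 + 30 + 35 + 32 + 41 + 42 + 46 + 45)/8 = 37.5000
Σ_{t=1}^{7}(z_t−z̄)(z_{t+1}−z̄) = 194.7500
γ_1 = 194.7500 / 8 = 24.344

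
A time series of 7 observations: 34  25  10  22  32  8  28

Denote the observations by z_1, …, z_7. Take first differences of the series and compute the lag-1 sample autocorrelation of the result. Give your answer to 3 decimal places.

First differences Δz: -9, -15, 12, 10, -24, 20
Mean of differences = -1.0000
Numerator Σ(Δz_t−Δz̄)(Δz_{t+1}−Δz̄) = -663.0000
Denominator Σ(Δz_t−Δz̄)² = 1520.0000
r_1(Δz) = -663.0000 / 1520.0000 = -0.436

-0.436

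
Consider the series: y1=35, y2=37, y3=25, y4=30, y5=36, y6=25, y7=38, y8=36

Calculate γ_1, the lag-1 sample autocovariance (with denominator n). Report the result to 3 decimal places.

Mean ȳ = (35 + 37 + 25 + 30 + 36 + 25 + 38 + 36)/8 = 32.7500
Deviations: 2.2500, 4.2500, -7.7500, -2.7500, 3.2500, -7.7500, 5.2500, 3.2500
Σ_{t=1}^{7}(y_t−ȳ)(y_{t+1}−ȳ) = -59.8125
γ_1 = -59.8125 / 8 = -7.477

-7.477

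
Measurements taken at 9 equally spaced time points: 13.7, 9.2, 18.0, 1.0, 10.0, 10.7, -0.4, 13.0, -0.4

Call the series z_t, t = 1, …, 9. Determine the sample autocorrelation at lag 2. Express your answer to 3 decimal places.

Mean z̄ = (13.7 + 9.2 + 18.0 + 1.0 + 10.0 + 10.7 − 0.4 + 13.0 − 0.4)/9 = 8.3111
Numerator Σ_{t=1}^{7}(z_t−z̄)(z_{t+2}−z̄) = 116.9842
Denominator Σ(z_t−z̄)² = 359.4689
r_2 = 116.9842 / 359.4689 = 0.325

0.325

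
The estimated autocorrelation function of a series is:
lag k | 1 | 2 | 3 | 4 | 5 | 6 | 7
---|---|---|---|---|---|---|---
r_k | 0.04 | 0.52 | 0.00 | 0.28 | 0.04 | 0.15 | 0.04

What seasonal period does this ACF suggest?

2

The largest autocorrelation is r_2 = 0.52, with weaker echoes at lags 4 (0.28) and 6 (0.15); the remaining lags stay at or below 0.04.
The dominant spike at lag 2 indicates a seasonal period of 2.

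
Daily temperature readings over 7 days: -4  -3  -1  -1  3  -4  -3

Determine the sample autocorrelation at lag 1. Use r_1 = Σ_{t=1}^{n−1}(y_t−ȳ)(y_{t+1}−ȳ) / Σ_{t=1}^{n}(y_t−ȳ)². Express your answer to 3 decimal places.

Mean ȳ = (-4 − 3 − 1 − 1 + 3 − 4 − 3)/7 = -1.8571
Deviations from mean: -2.1429, -1.1429, 0.8571, 0.8571, 4.8571, -2.1429, -1.1429
Numerator Σ_{t=1}^{6}(y_t−ȳ)(y_{t+1}−ȳ) = -1.5918
Denominator Σ(y_t−ȳ)² = 36.8571
r_1 = -1.5918 / 36.8571 = -0.043

-0.043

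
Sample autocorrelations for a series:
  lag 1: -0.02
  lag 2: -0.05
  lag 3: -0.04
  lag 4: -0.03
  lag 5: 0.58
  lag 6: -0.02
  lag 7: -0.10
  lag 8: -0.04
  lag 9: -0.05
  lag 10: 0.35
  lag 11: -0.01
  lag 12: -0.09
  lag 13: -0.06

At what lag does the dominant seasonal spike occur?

5

The largest autocorrelation is r_5 = 0.58, with a weaker echo at lag 10 (0.35); the remaining lags stay at or below -0.01.
The dominant spike at lag 5 indicates a seasonal period of 5.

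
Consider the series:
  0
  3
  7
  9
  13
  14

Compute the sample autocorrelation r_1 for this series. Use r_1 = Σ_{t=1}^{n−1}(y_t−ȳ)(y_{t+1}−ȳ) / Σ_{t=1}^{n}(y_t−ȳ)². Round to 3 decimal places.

0.521

Mean ȳ = (0 + 3 + 7 + 9 + 13 + 14)/6 = 7.6667
Deviations from mean: -7.6667, -4.6667, -0.6667, 1.3333, 5.3333, 6.3333
Σ(y_t−ȳ)(y_{t+1}−ȳ) = (35.7778) + (3.1111) + (-0.8889) + (7.1111) + (33.7778) = 78.8889
Denominator Σ(y_t−ȳ)² = 151.3333
r_1 = 78.8889 / 151.3333 = 0.521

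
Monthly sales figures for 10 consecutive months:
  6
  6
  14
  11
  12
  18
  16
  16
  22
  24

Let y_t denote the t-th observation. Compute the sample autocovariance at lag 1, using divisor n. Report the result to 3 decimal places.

Mean ȳ = (6 + 6 + 14 + 11 + 12 + 18 + 16 + 16 + 22 + 24)/10 = 14.5000
Σ_{t=1}^{9}(y_t−ȳ)(y_{t+1}−ȳ) = 168.2500
γ_1 = 168.2500 / 10 = 16.825

16.825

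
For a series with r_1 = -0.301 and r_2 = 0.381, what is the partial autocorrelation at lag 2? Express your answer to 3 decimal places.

0.319

φ_{22} = (r_2 − r_1²) / (1 − r_1²)
r_1² = (-0.301)² = 0.090601
Numerator = 0.381 − 0.0906 = 0.2904; denominator = 1 − 0.0906 = 0.9094
φ_{22} = 0.2904 / 0.9094 = 0.319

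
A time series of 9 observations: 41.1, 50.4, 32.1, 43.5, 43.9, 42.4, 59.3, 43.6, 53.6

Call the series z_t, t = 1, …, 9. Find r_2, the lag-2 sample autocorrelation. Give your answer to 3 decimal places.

0.346

Mean z̄ = (41.1 + 50.4 + 32.1 + 43.5 + 43.9 + 42.4 + 59.3 + 43.6 + 53.6)/9 = 45.5444
Numerator Σ_{t=1}^{7}(z_t−z̄)(z_{t+2}−z̄) = 172.6660
Denominator Σ(z_t−z̄)² = 498.7422
r_2 = 172.6660 / 498.7422 = 0.346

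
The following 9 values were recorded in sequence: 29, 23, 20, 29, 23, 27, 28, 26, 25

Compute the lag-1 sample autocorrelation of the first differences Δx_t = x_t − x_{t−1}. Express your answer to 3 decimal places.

-0.449

First differences Δx: -6, -3, 9, -6, 4, 1, -2, -1
Mean of differences = -0.5000
Numerator Σ(Δx_t−Δx̄)(Δx_{t+1}−Δx̄) = -81.7500
Denominator Σ(Δx_t−Δx̄)² = 182.0000
r_1(Δx) = -81.7500 / 182.0000 = -0.449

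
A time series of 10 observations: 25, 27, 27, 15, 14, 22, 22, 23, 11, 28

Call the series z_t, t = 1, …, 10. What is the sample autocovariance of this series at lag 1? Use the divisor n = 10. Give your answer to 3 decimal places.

Mean z̄ = (25 + 27 + 27 + 15 + 14 + 22 + 22 + 23 + 11 + 28)/10 = 21.4000
Σ_{t=1}^{9}(z_t−z̄)(z_{t+1}−z̄) = -25.3600
γ_1 = -25.3600 / 10 = -2.536

-2.536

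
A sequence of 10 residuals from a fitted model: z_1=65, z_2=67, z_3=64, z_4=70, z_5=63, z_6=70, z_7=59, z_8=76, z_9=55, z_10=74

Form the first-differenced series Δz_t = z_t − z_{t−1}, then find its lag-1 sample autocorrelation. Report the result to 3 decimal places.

-0.833

First differences Δz: 2, -3, 6, -7, 7, -11, 17, -21, 19
Mean of differences = 1.0000
Numerator Σ(Δz_t−Δz̄)(Δz_{t+1}−Δz̄) = -1124.0000
Denominator Σ(Δz_t−Δz̄)² = 1350.0000
r_1(Δz) = -1124.0000 / 1350.0000 = -0.833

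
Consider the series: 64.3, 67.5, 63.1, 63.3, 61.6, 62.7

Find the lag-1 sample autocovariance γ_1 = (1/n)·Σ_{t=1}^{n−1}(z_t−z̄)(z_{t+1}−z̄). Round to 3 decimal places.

0.524

Mean z̄ = (64.3 + 67.5 + 63.1 + 63.3 + 61.6 + 62.7)/6 = 63.7500
Deviations: 0.5500, 3.7500, -0.6500, -0.4500, -2.1500, -1.0500
Σ_{t=1}^{5}(z_t−z̄)(z_{t+1}−z̄) = 3.1425
γ_1 = 3.1425 / 6 = 0.524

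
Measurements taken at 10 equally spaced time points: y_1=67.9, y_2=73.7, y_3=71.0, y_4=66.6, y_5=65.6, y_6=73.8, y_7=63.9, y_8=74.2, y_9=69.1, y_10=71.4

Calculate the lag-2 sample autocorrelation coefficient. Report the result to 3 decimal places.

0.170

Mean ȳ = (67.9 + 73.7 + 71.0 + 66.6 + 65.6 + 73.8 + 63.9 + 74.2 + 69.1 + 71.4)/10 = 69.7200
Numerator Σ_{t=1}^{8}(y_t−ȳ)(y_{t+2}−ȳ) = 20.6412
Denominator Σ(y_t−ȳ)² = 121.2960
r_2 = 20.6412 / 121.2960 = 0.170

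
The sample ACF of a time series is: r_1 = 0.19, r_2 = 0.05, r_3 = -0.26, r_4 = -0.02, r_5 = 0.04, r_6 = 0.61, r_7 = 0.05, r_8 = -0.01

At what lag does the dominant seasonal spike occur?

6

The largest autocorrelation is r_6 = 0.61; the remaining lags stay at or below 0.19.
The dominant spike at lag 6 indicates a seasonal period of 6.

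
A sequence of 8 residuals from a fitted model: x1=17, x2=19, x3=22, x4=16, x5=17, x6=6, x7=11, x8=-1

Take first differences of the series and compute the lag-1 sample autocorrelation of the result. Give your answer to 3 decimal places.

First differences Δx: 2, 3, -6, 1, -11, 5, -12
Mean of differences = -2.5714
Numerator Σ(Δx_t−Δx̄)(Δx_{t+1}−Δx̄) = -171.1837
Denominator Σ(Δx_t−Δx̄)² = 293.7143
r_1(Δx) = -171.1837 / 293.7143 = -0.583

-0.583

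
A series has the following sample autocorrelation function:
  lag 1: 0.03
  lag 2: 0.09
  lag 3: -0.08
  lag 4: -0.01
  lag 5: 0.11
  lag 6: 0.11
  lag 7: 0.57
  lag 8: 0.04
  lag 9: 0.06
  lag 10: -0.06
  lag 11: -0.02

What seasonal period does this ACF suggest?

7

The largest autocorrelation is r_7 = 0.57; the remaining lags stay at or below 0.11.
The dominant spike at lag 7 indicates a seasonal period of 7.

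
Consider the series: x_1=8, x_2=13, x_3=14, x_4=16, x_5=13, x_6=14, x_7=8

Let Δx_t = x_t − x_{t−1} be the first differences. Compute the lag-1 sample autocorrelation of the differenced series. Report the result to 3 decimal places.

First differences Δx: 5, 1, 2, -3, 1, -6
Mean of differences = 0.0000
Numerator Σ(Δx_t−Δx̄)(Δx_{t+1}−Δx̄) = -8.0000
Denominator Σ(Δx_t−Δx̄)² = 76.0000
r_1(Δx) = -8.0000 / 76.0000 = -0.105

-0.105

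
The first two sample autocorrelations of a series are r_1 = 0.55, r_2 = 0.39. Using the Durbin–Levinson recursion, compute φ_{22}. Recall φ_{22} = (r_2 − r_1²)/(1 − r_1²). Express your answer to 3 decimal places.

0.125

φ_{22} = (r_2 − r_1²) / (1 − r_1²)
r_1² = (0.55)² = 0.3025
Numerator = 0.39 − 0.3025 = 0.0875; denominator = 1 − 0.3025 = 0.6975
φ_{22} = 0.0875 / 0.6975 = 0.125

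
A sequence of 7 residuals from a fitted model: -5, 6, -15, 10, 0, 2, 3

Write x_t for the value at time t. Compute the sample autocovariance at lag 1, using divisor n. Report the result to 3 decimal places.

Mean x̄ = (-5 + 6 − 15 + 10 + 0 + 2 + 3)/7 = 0.1429
Σ_{t=1}^{6}(x_t−x̄)(x_{t+1}−x̄) = -264.4490
γ_1 = -264.4490 / 7 = -37.778

-37.778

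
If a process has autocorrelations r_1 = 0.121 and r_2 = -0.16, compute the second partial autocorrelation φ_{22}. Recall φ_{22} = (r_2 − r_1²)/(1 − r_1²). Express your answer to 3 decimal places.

φ_{22} = (r_2 − r_1²) / (1 − r_1²)
r_1² = (0.121)² = 0.014641
Numerator = -0.16 − 0.0146 = -0.1746; denominator = 1 − 0.0146 = 0.9854
φ_{22} = -0.1746 / 0.9854 = -0.177

-0.177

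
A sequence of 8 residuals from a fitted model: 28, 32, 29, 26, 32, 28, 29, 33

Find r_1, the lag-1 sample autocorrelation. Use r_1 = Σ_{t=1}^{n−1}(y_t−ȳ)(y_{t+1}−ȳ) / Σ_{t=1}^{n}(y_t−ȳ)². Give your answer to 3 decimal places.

Mean ȳ = (28 + 32 + 29 + 26 + 32 + 28 + 29 + 33)/8 = 29.6250
Deviations from mean: -1.6250, 2.3750, -0.6250, -3.6250, 2.3750, -1.6250, -0.6250, 3.3750
Σ(y_t−ȳ)(y_{t+1}−ȳ) = (-3.8594) + (-1.4844) + (2.2656) + (-8.6094) + (-3.8594) + (1.0156) + (-2.1094) = -16.6406
Denominator Σ(y_t−ȳ)² = 41.8750
r_1 = -16.6406 / 41.8750 = -0.397

-0.397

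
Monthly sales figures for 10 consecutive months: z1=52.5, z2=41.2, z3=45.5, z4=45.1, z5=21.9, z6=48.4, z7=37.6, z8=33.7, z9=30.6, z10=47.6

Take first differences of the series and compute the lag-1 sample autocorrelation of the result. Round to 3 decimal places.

First differences Δz: -11.3, 4.3, -0.4, -23.2, 26.5, -10.8, -3.9, -3.1, 17.0
Mean of differences = -0.5444
Numerator Σ(Δz_t−Δz̄)(Δz_{t+1}−Δz̄) = -946.5875
Denominator Σ(Δz_t−Δz̄)² = 1814.6222
r_1(Δz) = -946.5875 / 1814.6222 = -0.522

-0.522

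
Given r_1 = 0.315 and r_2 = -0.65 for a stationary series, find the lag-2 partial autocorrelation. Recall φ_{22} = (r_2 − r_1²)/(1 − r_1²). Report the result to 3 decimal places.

φ_{22} = (r_2 − r_1²) / (1 − r_1²)
r_1² = (0.315)² = 0.099225
Numerator = -0.65 − 0.0992 = -0.7492; denominator = 1 − 0.0992 = 0.9008
φ_{22} = -0.7492 / 0.9008 = -0.832

-0.832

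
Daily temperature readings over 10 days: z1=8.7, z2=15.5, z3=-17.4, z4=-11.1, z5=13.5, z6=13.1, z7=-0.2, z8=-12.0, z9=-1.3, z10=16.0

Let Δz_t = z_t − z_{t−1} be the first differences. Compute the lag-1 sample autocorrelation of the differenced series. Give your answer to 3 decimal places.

-0.021

First differences Δz: 6.8, -32.9, 6.3, 24.6, -0.4, -13.3, -11.8, 10.7, 17.3
Mean of differences = 0.8111
Numerator Σ(Δz_t−Δz̄)(Δz_{t+1}−Δz̄) = -51.7712
Denominator Σ(Δz_t−Δz̄)² = 2497.6489
r_1(Δz) = -51.7712 / 2497.6489 = -0.021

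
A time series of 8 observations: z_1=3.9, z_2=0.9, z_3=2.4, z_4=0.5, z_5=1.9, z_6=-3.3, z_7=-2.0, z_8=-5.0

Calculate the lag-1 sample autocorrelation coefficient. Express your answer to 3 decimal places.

0.278

Mean z̄ = (3.9 + 0.9 + 2.4 + 0.5 + 1.9 − 3.3 − 2.0 − 5.0)/8 = -0.0875
Deviations from mean: 3.9875, 0.9875, 2.4875, 0.5875, 1.9875, -3.2125, -1.9125, -4.9125
Σ(z_t−z̄)(z_{t+1}−z̄) = (3.9377) + (2.4564) + (1.4614) + (1.1677) + (-6.3848) + (6.1439) + (9.3952) = 18.1773
Denominator Σ(z_t−z̄)² = 65.4688
r_1 = 18.1773 / 65.4688 = 0.278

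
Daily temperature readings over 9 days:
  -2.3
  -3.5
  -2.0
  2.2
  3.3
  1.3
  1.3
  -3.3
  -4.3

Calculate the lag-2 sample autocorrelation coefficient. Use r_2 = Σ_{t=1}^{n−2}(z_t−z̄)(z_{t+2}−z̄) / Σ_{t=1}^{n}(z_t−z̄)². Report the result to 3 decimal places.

Mean z̄ = (-2.3 − 3.5 − 2.0 + 2.2 + 3.3 + 1.3 + 1.3 − 3.3 − 4.3)/9 = -0.8111
Σ(z_t−z̄)(z_{t+2}−z̄) = (1.7701) + (-8.0965) + (-4.8877) + (6.3568) + (8.6790) + (-5.2543) + (-7.3654) = -8.7980
Denominator Σ(z_t−z̄)² = 64.1089
r_2 = -8.7980 / 64.1089 = -0.137

-0.137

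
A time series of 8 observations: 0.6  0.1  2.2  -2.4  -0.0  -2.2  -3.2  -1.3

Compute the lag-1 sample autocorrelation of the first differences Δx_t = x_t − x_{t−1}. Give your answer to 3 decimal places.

-0.684

First differences Δx: -0.5, 2.1, -4.6, 2.4, -2.2, -1.0, 1.9
Mean of differences = -0.2714
Numerator Σ(Δx_t−Δx̄)(Δx_{t+1}−Δx̄) = -27.6994
Denominator Σ(Δx_t−Δx̄)² = 40.5143
r_1(Δx) = -27.6994 / 40.5143 = -0.684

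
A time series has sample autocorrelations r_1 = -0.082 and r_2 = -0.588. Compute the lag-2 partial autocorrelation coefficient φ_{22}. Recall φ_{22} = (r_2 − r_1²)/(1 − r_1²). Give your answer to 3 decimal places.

-0.599

φ_{22} = (r_2 − r_1²) / (1 − r_1²)
r_1² = (-0.082)² = 0.006724
Numerator = -0.588 − 0.0067 = -0.5947; denominator = 1 − 0.0067 = 0.9933
φ_{22} = -0.5947 / 0.9933 = -0.599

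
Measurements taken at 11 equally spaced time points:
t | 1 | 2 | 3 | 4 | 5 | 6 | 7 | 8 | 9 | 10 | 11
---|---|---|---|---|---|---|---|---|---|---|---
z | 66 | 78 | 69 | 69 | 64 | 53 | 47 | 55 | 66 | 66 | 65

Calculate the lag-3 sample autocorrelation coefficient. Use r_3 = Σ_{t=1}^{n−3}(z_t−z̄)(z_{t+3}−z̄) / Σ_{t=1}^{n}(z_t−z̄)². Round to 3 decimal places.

-0.286

Mean z̄ = (66 + 78 + 69 + 69 + 64 + 53 + 47 + 55 + 66 + 66 + 65)/11 = 63.4545
Numerator Σ_{t=1}^{8}(z_t−z̄)(z_{t+3}−z̄) = -213.3471
Denominator Σ(z_t−z̄)² = 746.7273
r_3 = -213.3471 / 746.7273 = -0.286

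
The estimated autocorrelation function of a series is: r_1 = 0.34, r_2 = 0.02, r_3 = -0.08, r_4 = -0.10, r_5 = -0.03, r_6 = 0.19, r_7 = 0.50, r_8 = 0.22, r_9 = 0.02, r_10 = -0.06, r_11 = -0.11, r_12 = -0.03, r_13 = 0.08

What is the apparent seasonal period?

7

The largest autocorrelation is r_7 = 0.50; the remaining lags stay at or below 0.34. The elevated value at lag 1 (0.34), dropping to 0.02 at lag 2, reflects decaying short-term dependence rather than seasonality.
The dominant spike at lag 7 indicates a seasonal period of 7.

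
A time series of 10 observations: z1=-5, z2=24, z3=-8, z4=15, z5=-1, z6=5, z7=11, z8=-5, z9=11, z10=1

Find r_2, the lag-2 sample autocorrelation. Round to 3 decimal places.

Mean z̄ = (-5 + 24 − 8 + 15 − 1 + 5 + 11 − 5 + 11 + 1)/10 = 4.8000
Numerator Σ_{t=1}^{8}(z_t−z̄)(z_{t+2}−z̄) = 435.3200
Denominator Σ(z_t−z̄)² = 953.6000
r_2 = 435.3200 / 953.6000 = 0.457

0.457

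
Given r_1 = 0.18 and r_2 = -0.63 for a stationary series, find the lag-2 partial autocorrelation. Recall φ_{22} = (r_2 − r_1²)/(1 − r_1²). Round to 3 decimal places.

-0.685

φ_{22} = (r_2 − r_1²) / (1 − r_1²)
r_1² = (0.18)² = 0.0324
Numerator = -0.63 − 0.0324 = -0.6624; denominator = 1 − 0.0324 = 0.9676
φ_{22} = -0.6624 / 0.9676 = -0.685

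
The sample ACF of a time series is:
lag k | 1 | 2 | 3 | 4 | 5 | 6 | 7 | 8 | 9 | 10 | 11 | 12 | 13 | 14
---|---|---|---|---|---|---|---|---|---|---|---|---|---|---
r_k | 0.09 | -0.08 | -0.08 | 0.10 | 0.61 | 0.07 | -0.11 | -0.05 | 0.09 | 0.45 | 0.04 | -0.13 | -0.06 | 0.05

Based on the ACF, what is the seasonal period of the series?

5

The largest autocorrelation is r_5 = 0.61, with a weaker echo at lag 10 (0.45); the remaining lags stay at or below 0.10.
The dominant spike at lag 5 indicates a seasonal period of 5.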